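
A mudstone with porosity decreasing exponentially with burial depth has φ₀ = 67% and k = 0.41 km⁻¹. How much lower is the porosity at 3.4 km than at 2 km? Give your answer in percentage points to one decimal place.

φ(2) = 0.67·e^(−0.41×2) = 0.2951
φ(3.4) = 0.67·e^(−0.41×3.4) = 0.1662
Δφ = 0.2951 − 0.1662 = 0.1289

12.9 percentage points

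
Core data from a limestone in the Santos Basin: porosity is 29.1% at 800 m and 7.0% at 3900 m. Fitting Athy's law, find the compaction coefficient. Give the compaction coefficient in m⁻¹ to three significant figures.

0.000460 m⁻¹

Working in km (1 km = 1000 m; β in km⁻¹ = β in m⁻¹ × 1000):
Athy: phi(d) = phi₀ e^(−βd) ⇒ phi₁/phi₂ = e^{β(d₂−d₁)} ⇒ β = ln(phi₁/phi₂)/(d₂−d₁)
β = ln(0.291/0.07) / (3.9 − 0.8) = ln(4.157) / 3.1 = 1.4248 / 3.1 = 0.4596 km⁻¹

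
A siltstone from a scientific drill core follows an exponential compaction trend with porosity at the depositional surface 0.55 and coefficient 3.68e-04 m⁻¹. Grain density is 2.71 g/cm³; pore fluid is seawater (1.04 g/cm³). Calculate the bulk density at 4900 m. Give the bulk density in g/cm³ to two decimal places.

2.56 g/cm³

Working in km (1 km = 1000 m; c in km⁻¹ = c in m⁻¹ × 1000):
Porosity at depth: n = 0.55·exp(−0.368×4.9) = 0.55×0.1648 = 0.0906
Bulk density: ρ_b = (1−n)ρ_g + n·ρ_f = 0.9094×2.71 + 0.0906×1.04
       = 2.464 + 0.094 = 2.559 g/cm³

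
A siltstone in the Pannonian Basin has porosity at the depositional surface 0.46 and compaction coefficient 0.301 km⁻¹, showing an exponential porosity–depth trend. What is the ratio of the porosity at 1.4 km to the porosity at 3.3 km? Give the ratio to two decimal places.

φ(Z₁)/φ(Z₂) = e^(−k·Z₁)/e^(−k·Z₂) = e^{k(Z₂−Z₁)}
= exp(0.301 × 1.9) = exp(0.5719) = 1.7716

1.77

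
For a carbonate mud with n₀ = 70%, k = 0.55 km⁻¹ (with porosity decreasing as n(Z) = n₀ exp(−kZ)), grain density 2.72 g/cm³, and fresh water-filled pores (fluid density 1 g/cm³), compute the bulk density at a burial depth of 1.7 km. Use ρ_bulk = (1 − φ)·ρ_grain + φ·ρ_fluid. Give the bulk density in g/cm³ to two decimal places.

Porosity at depth: n = 0.7·exp(−0.55×1.7) = 0.7×0.3926 = 0.2748
Bulk density: ρ_b = (1−n)ρ_g + n·ρ_f = 0.7252×2.72 + 0.2748×1
       = 1.973 + 0.275 = 2.247 g/cm³

2.25 g/cm³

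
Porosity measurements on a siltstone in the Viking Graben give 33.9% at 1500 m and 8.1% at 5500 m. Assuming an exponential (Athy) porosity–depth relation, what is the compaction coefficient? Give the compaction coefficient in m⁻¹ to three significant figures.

0.000358 m⁻¹

Working in km (1 km = 1000 m; c in km⁻¹ = c in m⁻¹ × 1000):
Athy: n(z) = n₀ e^(−cz) ⇒ n₁/n₂ = e^{c(z₂−z₁)} ⇒ c = ln(n₁/n₂)/(z₂−z₁)
c = ln(0.339/0.081) / (5.5 − 1.5) = ln(4.185) / 4 = 1.4316 / 4 = 0.3579 km⁻¹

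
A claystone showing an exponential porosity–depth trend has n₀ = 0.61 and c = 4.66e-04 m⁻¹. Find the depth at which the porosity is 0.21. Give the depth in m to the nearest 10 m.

Working in km (1 km = 1000 m; c in km⁻¹ = c in m⁻¹ × 1000):
Invert Athy's law: d = ln(n₀/n) / c
d = ln(0.61/0.21) / 0.466 = ln(2.905) / 0.466 = 1.0664 / 0.466 = 2.288 km

2290 m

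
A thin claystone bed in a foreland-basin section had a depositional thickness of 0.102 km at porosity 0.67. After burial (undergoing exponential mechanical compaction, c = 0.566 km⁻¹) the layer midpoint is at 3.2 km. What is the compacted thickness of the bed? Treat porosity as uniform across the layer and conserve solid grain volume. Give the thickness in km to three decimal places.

0.038 km

Porosity at 3.2 km: phi = 0.67·exp(−0.566×3.2) = 0.1095
Solid-volume conservation: h(1−phi) = h₀(1−phi₀) ⇒ h = h₀·(1−phi₀)/(1−phi)
h = 0.102 × (1 − 0.67)/(1 − 0.1095) = 0.102 × 0.3706 = 0.0378 km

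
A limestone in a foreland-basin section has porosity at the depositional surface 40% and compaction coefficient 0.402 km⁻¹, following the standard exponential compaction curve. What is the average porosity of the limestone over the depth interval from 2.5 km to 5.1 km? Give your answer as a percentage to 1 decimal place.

9.1%

⟨φ⟩ = (1/(z₂−z₁)) ∫ φ₀ e^(−kz) dz = φ₀·(e^(−k·z₁) − e^(−k·z₂)) / (k·(z₂−z₁))
e^(−0.402×2.5) = 0.3660; e^(−0.402×5.1) = 0.1287
⟨φ⟩ = 0.4 × (0.3660 − 0.1287) / (0.402 × 2.6) = 0.4 × 0.2271 = 0.0908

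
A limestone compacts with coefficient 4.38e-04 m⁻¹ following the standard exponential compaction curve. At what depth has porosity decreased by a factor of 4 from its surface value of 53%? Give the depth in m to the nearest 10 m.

Working in km (1 km = 1000 m; β in km⁻¹ = β in m⁻¹ × 1000):
phi/phi₀ = 1/4 ⇒ exp(−β·d) = 1/4 ⇒ d = ln(4) / β
d = 1.3863 / 0.438 = 3.165 km

3170 m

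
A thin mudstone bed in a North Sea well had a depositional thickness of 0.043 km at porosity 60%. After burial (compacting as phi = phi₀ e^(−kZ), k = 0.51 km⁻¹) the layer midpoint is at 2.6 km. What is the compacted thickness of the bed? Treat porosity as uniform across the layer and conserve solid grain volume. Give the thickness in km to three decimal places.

Porosity at 2.6 km: phi = 0.6·exp(−0.51×2.6) = 0.1593
Solid-volume conservation: h(1−phi) = h₀(1−phi₀) ⇒ h = h₀·(1−phi₀)/(1−phi)
h = 0.043 × (1 − 0.6)/(1 − 0.1593) = 0.043 × 0.4758 = 0.0205 km

0.020 km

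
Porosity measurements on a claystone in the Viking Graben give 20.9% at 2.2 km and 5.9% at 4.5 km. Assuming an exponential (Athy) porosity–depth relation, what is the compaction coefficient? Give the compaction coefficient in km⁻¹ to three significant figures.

0.550 km⁻¹

Athy: n(Z) = n₀ e^(−kZ) ⇒ n₁/n₂ = e^{k(Z₂−Z₁)} ⇒ k = ln(n₁/n₂)/(Z₂−Z₁)
k = ln(0.209/0.059) / (4.5 − 2.2) = ln(3.542) / 2.3 = 1.2648 / 2.3 = 0.5499 km⁻¹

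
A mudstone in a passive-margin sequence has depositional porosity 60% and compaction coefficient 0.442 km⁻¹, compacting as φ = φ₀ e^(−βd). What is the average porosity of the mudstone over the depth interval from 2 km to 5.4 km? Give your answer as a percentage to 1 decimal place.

⟨φ⟩ = (1/(d₂−d₁)) ∫ φ₀ e^(−βd) dd = φ₀·(e^(−β·d₁) − e^(−β·d₂)) / (β·(d₂−d₁))
e^(−0.442×2) = 0.4131; e^(−0.442×5.4) = 0.0919
⟨φ⟩ = 0.6 × (0.4131 − 0.0919) / (0.442 × 3.4) = 0.6 × 0.2137 = 0.1282

12.8%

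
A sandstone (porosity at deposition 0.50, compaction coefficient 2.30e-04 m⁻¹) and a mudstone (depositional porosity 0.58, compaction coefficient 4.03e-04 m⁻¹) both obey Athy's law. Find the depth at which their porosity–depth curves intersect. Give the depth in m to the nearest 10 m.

860 m

Working in km (1 km = 1000 m; k in km⁻¹ = k in m⁻¹ × 1000):
Set n₀ₐ e^(−kₐd) = n₀ᵦ e^(−kᵦd) ⇒ ln(n₀ₐ/n₀ᵦ) = (kₐ − kᵦ)·d
d = ln(0.5/0.58) / (0.23 − 0.403) = -0.1484 / -0.173 = 0.858 km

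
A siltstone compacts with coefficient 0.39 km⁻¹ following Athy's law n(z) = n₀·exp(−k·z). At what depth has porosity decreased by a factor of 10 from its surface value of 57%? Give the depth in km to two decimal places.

n/n₀ = 1/10 ⇒ exp(−k·z) = 1/10 ⇒ z = ln(10) / k
z = 2.3026 / 0.39 = 5.904 km

5.90 km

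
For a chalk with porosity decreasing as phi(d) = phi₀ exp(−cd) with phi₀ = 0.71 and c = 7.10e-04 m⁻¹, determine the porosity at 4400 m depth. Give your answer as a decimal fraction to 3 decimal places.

0.031

Working in km (1 km = 1000 m; c in km⁻¹ = c in m⁻¹ × 1000):
phi = phi₀·exp(−c·d) = 0.71 × exp(−0.71 × 4.4) = 0.71 × exp(−3.124)
  = 0.71 × 0.0440 = 0.0312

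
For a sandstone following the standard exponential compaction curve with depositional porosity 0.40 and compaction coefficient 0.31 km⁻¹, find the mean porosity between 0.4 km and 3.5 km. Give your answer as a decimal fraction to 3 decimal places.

⟨φ⟩ = (1/(d₂−d₁)) ∫ φ₀ e^(−βd) dd = φ₀·(e^(−β·d₁) − e^(−β·d₂)) / (β·(d₂−d₁))
e^(−0.31×0.4) = 0.8834; e^(−0.31×3.5) = 0.3379
⟨φ⟩ = 0.4 × (0.8834 − 0.3379) / (0.31 × 3.1) = 0.4 × 0.5676 = 0.2270

0.227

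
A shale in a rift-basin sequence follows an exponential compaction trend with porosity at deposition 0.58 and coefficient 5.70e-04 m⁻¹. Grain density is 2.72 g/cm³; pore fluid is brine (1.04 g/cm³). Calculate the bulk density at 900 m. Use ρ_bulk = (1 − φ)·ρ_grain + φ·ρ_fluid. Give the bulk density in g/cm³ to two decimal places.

Working in km (1 km = 1000 m; k in km⁻¹ = k in m⁻¹ × 1000):
Porosity at depth: phi = 0.58·exp(−0.57×0.9) = 0.58×0.5987 = 0.3472
Bulk density: ρ_b = (1−phi)ρ_g + phi·ρ_f = 0.6528×2.72 + 0.3472×1.04
       = 1.775 + 0.361 = 2.137 g/cm³

2.14 g/cm³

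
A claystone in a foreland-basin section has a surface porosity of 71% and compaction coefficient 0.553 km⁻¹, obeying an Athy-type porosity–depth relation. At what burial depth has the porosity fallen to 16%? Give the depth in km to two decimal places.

2.69 km

Invert Athy's law: d = ln(n₀/n) / β
d = ln(0.71/0.16) / 0.553 = ln(4.438) / 0.553 = 1.4901 / 0.553 = 2.695 km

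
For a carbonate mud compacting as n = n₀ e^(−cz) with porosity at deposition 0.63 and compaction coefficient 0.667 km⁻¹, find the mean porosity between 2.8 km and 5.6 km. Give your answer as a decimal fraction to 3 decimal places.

⟨n⟩ = (1/(z₂−z₁)) ∫ n₀ e^(−cz) dz = n₀·(e^(−c·z₁) − e^(−c·z₂)) / (c·(z₂−z₁))
e^(−0.667×2.8) = 0.1545; e^(−0.667×5.6) = 0.0239
⟨n⟩ = 0.63 × (0.1545 − 0.0239) / (0.667 × 2.8) = 0.63 × 0.0699 = 0.0441

0.044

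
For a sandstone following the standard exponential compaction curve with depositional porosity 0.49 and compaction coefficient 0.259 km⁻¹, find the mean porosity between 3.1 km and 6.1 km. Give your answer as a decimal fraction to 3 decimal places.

⟨φ⟩ = (1/(Z₂−Z₁)) ∫ φ₀ e^(−cZ) dZ = φ₀·(e^(−c·Z₁) − e^(−c·Z₂)) / (c·(Z₂−Z₁))
e^(−0.259×3.1) = 0.4480; e^(−0.259×6.1) = 0.2060
⟨φ⟩ = 0.49 × (0.4480 − 0.2060) / (0.259 × 3) = 0.49 × 0.3115 = 0.1526

0.153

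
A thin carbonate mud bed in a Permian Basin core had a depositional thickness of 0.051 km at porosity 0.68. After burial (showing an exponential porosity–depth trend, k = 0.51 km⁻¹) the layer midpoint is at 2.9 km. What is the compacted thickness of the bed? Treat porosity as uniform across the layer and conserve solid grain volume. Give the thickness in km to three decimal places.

0.019 km

Porosity at 2.9 km: phi = 0.68·exp(−0.51×2.9) = 0.1549
Solid-volume conservation: h(1−phi) = h₀(1−phi₀) ⇒ h = h₀·(1−phi₀)/(1−phi)
h = 0.051 × (1 − 0.68)/(1 − 0.1549) = 0.051 × 0.3787 = 0.0193 km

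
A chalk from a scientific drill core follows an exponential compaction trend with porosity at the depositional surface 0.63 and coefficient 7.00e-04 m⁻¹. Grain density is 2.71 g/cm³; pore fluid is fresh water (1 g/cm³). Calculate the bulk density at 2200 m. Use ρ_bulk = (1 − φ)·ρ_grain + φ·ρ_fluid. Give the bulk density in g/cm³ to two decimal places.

Working in km (1 km = 1000 m; c in km⁻¹ = c in m⁻¹ × 1000):
Porosity at depth: phi = 0.63·exp(−0.7×2.2) = 0.63×0.2144 = 0.1351
Bulk density: ρ_b = (1−phi)ρ_g + phi·ρ_f = 0.8649×2.71 + 0.1351×1
       = 2.344 + 0.135 = 2.479 g/cm³

2.48 g/cm³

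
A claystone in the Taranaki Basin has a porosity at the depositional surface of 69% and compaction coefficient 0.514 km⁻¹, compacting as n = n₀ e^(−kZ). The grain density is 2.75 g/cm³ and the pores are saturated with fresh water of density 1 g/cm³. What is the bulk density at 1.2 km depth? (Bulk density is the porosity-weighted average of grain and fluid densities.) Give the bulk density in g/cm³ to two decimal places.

2.10 g/cm³

Porosity at depth: n = 0.69·exp(−0.514×1.2) = 0.69×0.5397 = 0.3724
Bulk density: ρ_b = (1−n)ρ_g + n·ρ_f = 0.6276×2.75 + 0.3724×1
       = 1.726 + 0.372 = 2.098 g/cm³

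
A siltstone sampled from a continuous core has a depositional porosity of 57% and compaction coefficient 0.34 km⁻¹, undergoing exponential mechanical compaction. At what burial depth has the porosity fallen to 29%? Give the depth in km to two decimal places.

Invert Athy's law: d = ln(n₀/n) / k
d = ln(0.57/0.29) / 0.34 = ln(1.966) / 0.34 = 0.6758 / 0.34 = 1.988 km

1.99 km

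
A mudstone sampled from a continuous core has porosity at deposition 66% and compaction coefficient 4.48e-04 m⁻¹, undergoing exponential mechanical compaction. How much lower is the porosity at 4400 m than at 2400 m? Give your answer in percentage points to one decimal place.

13.3 percentage points

Working in km (1 km = 1000 m; c in km⁻¹ = c in m⁻¹ × 1000):
φ(2.4) = 0.66·e^(−0.448×2.4) = 0.2252
φ(4.4) = 0.66·e^(−0.448×4.4) = 0.0919
Δφ = 0.2252 − 0.0919 = 0.1333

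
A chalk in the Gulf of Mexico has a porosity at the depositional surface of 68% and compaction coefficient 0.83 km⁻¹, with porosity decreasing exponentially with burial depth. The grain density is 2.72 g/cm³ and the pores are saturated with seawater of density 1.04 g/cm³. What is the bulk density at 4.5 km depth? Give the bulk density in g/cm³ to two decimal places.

Porosity at depth: n = 0.68·exp(−0.83×4.5) = 0.68×0.0239 = 0.0162
Bulk density: ρ_b = (1−n)ρ_g + n·ρ_f = 0.9838×2.72 + 0.0162×1.04
       = 2.676 + 0.017 = 2.693 g/cm³

2.69 g/cm³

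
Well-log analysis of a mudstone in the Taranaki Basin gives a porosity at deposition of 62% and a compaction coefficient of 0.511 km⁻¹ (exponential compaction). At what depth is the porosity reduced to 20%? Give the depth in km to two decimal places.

Invert Athy's law: z = ln(phi₀/phi) / c
z = ln(0.62/0.2) / 0.511 = ln(3.1) / 0.511 = 1.1314 / 0.511 = 2.214 km

2.21 km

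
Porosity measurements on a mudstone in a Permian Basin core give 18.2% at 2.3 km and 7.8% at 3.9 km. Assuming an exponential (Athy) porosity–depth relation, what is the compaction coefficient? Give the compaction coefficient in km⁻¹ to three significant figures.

0.530 km⁻¹

Athy: φ(z) = φ₀ e^(−kz) ⇒ φ₁/φ₂ = e^{k(z₂−z₁)} ⇒ k = ln(φ₁/φ₂)/(z₂−z₁)
k = ln(0.182/0.078) / (3.9 − 2.3) = ln(2.333) / 1.6 = 0.8473 / 1.6 = 0.5296 km⁻¹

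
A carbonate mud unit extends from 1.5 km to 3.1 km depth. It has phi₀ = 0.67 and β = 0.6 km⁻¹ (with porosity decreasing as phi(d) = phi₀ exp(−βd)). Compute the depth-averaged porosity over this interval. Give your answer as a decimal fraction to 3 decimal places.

⟨phi⟩ = (1/(d₂−d₁)) ∫ phi₀ e^(−βd) dd = phi₀·(e^(−β·d₁) − e^(−β·d₂)) / (β·(d₂−d₁))
e^(−0.6×1.5) = 0.4066; e^(−0.6×3.1) = 0.1557
⟨phi⟩ = 0.67 × (0.4066 − 0.1557) / (0.6 × 1.6) = 0.67 × 0.2614 = 0.1751

0.175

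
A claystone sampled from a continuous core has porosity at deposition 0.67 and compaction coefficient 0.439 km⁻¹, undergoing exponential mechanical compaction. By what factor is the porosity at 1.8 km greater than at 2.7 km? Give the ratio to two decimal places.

phi(d₁)/phi(d₂) = e^(−c·d₁)/e^(−c·d₂) = e^{c(d₂−d₁)}
= exp(0.439 × 0.9) = exp(0.3951) = 1.4845

1.48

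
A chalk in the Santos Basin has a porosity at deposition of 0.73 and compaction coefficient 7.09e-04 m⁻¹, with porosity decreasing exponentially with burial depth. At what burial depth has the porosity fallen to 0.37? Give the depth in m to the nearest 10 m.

Working in km (1 km = 1000 m; β in km⁻¹ = β in m⁻¹ × 1000):
Invert Athy's law: d = ln(n₀/n) / β
d = ln(0.73/0.37) / 0.709 = ln(1.973) / 0.709 = 0.6795 / 0.709 = 0.958 km

960 m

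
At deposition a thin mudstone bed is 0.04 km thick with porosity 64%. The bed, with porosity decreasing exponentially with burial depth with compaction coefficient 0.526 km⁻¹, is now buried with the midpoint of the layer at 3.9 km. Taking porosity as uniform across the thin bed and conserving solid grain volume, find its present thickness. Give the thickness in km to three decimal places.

0.016 km

Porosity at 3.9 km: n = 0.64·exp(−0.526×3.9) = 0.0823
Solid-volume conservation: h(1−n) = h₀(1−n₀) ⇒ h = h₀·(1−n₀)/(1−n)
h = 0.04 × (1 − 0.64)/(1 − 0.0823) = 0.04 × 0.3923 = 0.0157 km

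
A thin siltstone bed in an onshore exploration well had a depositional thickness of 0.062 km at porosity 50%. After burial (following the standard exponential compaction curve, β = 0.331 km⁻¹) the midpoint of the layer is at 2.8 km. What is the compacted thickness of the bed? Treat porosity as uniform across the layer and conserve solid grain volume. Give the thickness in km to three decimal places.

Porosity at 2.8 km: n = 0.5·exp(−0.331×2.8) = 0.1979
Solid-volume conservation: h(1−n) = h₀(1−n₀) ⇒ h = h₀·(1−n₀)/(1−n)
h = 0.062 × (1 − 0.5)/(1 − 0.1979) = 0.062 × 0.6234 = 0.0386 km

0.039 km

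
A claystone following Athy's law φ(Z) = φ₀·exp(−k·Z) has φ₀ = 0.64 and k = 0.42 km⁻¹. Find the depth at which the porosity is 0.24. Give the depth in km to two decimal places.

2.34 km

Invert Athy's law: Z = ln(φ₀/φ) / k
Z = ln(0.64/0.24) / 0.42 = ln(2.667) / 0.42 = 0.9808 / 0.42 = 2.335 km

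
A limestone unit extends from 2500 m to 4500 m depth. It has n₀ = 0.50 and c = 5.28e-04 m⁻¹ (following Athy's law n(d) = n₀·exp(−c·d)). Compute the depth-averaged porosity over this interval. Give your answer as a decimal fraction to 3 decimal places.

0.082

Working in km (1 km = 1000 m; c in km⁻¹ = c in m⁻¹ × 1000):
⟨n⟩ = (1/(d₂−d₁)) ∫ n₀ e^(−cd) dd = n₀·(e^(−c·d₁) − e^(−c·d₂)) / (c·(d₂−d₁))
e^(−0.528×2.5) = 0.2671; e^(−0.528×4.5) = 0.0929
⟨n⟩ = 0.5 × (0.2671 − 0.0929) / (0.528 × 2) = 0.5 × 0.1650 = 0.0825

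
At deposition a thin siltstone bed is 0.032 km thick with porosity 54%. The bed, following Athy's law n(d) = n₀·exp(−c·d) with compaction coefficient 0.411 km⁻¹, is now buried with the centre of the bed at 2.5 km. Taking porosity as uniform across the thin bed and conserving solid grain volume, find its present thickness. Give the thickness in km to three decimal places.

Porosity at 2.5 km: n = 0.54·exp(−0.411×2.5) = 0.1933
Solid-volume conservation: h(1−n) = h₀(1−n₀) ⇒ h = h₀·(1−n₀)/(1−n)
h = 0.032 × (1 − 0.54)/(1 − 0.1933) = 0.032 × 0.5702 = 0.0182 km

0.018 km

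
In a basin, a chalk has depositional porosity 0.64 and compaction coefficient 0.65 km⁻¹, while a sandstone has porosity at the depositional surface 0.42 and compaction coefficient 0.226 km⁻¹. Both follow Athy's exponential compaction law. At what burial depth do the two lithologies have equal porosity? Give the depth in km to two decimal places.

0.99 km

Set phi₀ₐ e^(−kₐZ) = phi₀ᵦ e^(−kᵦZ) ⇒ ln(phi₀ₐ/phi₀ᵦ) = (kₐ − kᵦ)·Z
Z = ln(0.64/0.42) / (0.65 − 0.226) = 0.4212 / 0.424 = 0.993 km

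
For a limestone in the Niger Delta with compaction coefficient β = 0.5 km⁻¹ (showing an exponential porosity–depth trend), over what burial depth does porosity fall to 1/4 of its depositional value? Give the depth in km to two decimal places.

φ/φ₀ = 1/4 ⇒ exp(−β·Z) = 1/4 ⇒ Z = ln(4) / β
Z = 1.3863 / 0.5 = 2.773 km

2.77 km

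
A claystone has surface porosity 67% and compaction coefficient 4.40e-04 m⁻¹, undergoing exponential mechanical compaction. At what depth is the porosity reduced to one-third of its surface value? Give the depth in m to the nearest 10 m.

Working in km (1 km = 1000 m; c in km⁻¹ = c in m⁻¹ × 1000):
φ/φ₀ = 1/3 ⇒ exp(−c·Z) = 1/3 ⇒ Z = ln(3) / c
Z = 1.0986 / 0.44 = 2.497 km

2500 m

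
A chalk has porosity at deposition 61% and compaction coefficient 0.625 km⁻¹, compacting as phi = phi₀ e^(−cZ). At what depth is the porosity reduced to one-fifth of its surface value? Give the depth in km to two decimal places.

phi/phi₀ = 1/5 ⇒ exp(−c·Z) = 1/5 ⇒ Z = ln(5) / c
Z = 1.6094 / 0.625 = 2.575 km

2.58 km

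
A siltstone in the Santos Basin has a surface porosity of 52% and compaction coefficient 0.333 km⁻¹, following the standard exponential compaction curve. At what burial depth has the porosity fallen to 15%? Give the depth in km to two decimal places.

3.73 km

Invert Athy's law: Z = ln(φ₀/φ) / β
Z = ln(0.52/0.15) / 0.333 = ln(3.467) / 0.333 = 1.2432 / 0.333 = 3.733 km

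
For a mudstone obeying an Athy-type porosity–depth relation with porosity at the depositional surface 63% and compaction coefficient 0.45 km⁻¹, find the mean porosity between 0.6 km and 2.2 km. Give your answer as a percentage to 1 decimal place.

⟨phi⟩ = (1/(Z₂−Z₁)) ∫ phi₀ e^(−kZ) dZ = phi₀·(e^(−k·Z₁) − e^(−k·Z₂)) / (k·(Z₂−Z₁))
e^(−0.45×0.6) = 0.7634; e^(−0.45×2.2) = 0.3716
⟨phi⟩ = 0.63 × (0.7634 − 0.3716) / (0.45 × 1.6) = 0.63 × 0.5442 = 0.3428

34.3%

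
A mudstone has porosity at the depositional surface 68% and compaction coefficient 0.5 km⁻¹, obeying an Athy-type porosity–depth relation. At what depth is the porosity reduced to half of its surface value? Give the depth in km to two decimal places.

1.39 km

phi/phi₀ = 1/2 ⇒ exp(−β·z) = 1/2 ⇒ z = ln(2) / β
z = 0.6931 / 0.5 = 1.386 km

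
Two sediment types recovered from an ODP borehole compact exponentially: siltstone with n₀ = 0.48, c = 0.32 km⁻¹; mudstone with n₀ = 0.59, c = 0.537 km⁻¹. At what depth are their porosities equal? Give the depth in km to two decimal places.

0.95 km

Set n₀ₐ e^(−cₐZ) = n₀ᵦ e^(−cᵦZ) ⇒ ln(n₀ₐ/n₀ᵦ) = (cₐ − cᵦ)·Z
Z = ln(0.48/0.59) / (0.32 − 0.537) = -0.2063 / -0.217 = 0.951 km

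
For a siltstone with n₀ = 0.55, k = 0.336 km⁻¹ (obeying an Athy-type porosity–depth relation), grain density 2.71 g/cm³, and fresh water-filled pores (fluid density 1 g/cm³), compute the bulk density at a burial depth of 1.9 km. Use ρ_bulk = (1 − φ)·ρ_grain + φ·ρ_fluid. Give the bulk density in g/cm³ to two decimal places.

2.21 g/cm³

Porosity at depth: n = 0.55·exp(−0.336×1.9) = 0.55×0.5281 = 0.2905
Bulk density: ρ_b = (1−n)ρ_g + n·ρ_f = 0.7095×2.71 + 0.2905×1
       = 1.923 + 0.290 = 2.213 g/cm³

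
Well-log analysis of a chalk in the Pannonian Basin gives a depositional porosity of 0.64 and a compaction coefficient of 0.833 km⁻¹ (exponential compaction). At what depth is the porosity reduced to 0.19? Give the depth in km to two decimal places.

Invert Athy's law: z = ln(φ₀/φ) / β
z = ln(0.64/0.19) / 0.833 = ln(3.368) / 0.833 = 1.2144 / 0.833 = 1.458 km

1.46 km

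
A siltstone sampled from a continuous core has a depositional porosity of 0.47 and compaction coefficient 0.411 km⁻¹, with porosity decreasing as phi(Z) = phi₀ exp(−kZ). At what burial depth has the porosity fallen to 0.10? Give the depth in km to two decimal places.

3.77 km

Invert Athy's law: Z = ln(phi₀/phi) / k
Z = ln(0.47/0.1) / 0.411 = ln(4.7) / 0.411 = 1.5476 / 0.411 = 3.765 km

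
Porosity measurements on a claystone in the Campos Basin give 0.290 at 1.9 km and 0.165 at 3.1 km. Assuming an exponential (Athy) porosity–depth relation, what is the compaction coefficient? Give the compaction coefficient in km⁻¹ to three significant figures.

Athy: phi(z) = phi₀ e^(−βz) ⇒ phi₁/phi₂ = e^{β(z₂−z₁)} ⇒ β = ln(phi₁/phi₂)/(z₂−z₁)
β = ln(0.29/0.165) / (3.1 − 1.9) = ln(1.758) / 1.2 = 0.5639 / 1.2 = 0.4699 km⁻¹

0.470 km⁻¹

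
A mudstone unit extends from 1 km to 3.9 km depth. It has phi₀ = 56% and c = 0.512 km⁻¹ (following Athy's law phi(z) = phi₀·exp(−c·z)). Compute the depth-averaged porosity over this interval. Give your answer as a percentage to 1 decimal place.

17.5%

⟨phi⟩ = (1/(z₂−z₁)) ∫ phi₀ e^(−cz) dz = phi₀·(e^(−c·z₁) − e^(−c·z₂)) / (c·(z₂−z₁))
e^(−0.512×1) = 0.5993; e^(−0.512×3.9) = 0.1358
⟨phi⟩ = 0.56 × (0.5993 − 0.1358) / (0.512 × 2.9) = 0.56 × 0.3122 = 0.1748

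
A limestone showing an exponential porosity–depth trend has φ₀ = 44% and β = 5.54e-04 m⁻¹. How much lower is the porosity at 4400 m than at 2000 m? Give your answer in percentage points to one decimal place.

Working in km (1 km = 1000 m; β in km⁻¹ = β in m⁻¹ × 1000):
φ(2) = 0.44·e^(−0.554×2) = 0.1453
φ(4.4) = 0.44·e^(−0.554×4.4) = 0.0384
Δφ = 0.1453 − 0.0384 = 0.1069

10.7 percentage points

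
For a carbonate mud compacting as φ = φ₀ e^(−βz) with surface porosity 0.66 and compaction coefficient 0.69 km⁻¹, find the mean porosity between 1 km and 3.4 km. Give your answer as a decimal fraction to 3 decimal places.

0.162

⟨φ⟩ = (1/(z₂−z₁)) ∫ φ₀ e^(−βz) dz = φ₀·(e^(−β·z₁) − e^(−β·z₂)) / (β·(z₂−z₁))
e^(−0.69×1) = 0.5016; e^(−0.69×3.4) = 0.0958
⟨φ⟩ = 0.66 × (0.5016 − 0.0958) / (0.69 × 2.4) = 0.66 × 0.2451 = 0.1617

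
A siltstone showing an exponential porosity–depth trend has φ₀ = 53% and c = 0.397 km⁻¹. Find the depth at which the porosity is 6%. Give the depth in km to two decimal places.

5.49 km

Invert Athy's law: d = ln(φ₀/φ) / c
d = ln(0.53/0.06) / 0.397 = ln(8.833) / 0.397 = 2.1785 / 0.397 = 5.487 km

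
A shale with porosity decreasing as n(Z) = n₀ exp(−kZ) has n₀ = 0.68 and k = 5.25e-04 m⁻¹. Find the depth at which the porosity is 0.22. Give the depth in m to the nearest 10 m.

Working in km (1 km = 1000 m; k in km⁻¹ = k in m⁻¹ × 1000):
Invert Athy's law: Z = ln(n₀/n) / k
Z = ln(0.68/0.22) / 0.525 = ln(3.091) / 0.525 = 1.1285 / 0.525 = 2.149 km

2150 m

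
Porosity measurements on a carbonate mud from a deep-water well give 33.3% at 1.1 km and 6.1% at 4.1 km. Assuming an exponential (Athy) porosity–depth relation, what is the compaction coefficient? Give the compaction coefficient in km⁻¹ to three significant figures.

Athy: phi(d) = phi₀ e^(−kd) ⇒ phi₁/phi₂ = e^{k(d₂−d₁)} ⇒ k = ln(phi₁/phi₂)/(d₂−d₁)
k = ln(0.333/0.061) / (4.1 − 1.1) = ln(5.459) / 3 = 1.6973 / 3 = 0.5658 km⁻¹

0.566 km⁻¹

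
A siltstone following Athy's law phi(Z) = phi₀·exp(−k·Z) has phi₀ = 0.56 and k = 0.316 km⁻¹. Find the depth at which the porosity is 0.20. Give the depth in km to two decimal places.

Invert Athy's law: Z = ln(phi₀/phi) / k
Z = ln(0.56/0.2) / 0.316 = ln(2.8) / 0.316 = 1.0296 / 0.316 = 3.258 km

3.26 km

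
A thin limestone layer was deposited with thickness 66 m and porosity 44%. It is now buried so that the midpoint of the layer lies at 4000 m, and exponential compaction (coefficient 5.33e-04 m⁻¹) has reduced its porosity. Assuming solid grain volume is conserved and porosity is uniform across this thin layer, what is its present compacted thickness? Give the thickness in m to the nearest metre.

39 m

Working in km (1 km = 1000 m; c in km⁻¹ = c in m⁻¹ × 1000):
Porosity at 4 km: φ = 0.44·exp(−0.533×4) = 0.0522
Solid-volume conservation: h(1−φ) = h₀(1−φ₀) ⇒ h = h₀·(1−φ₀)/(1−φ)
h = 0.066 × (1 − 0.44)/(1 − 0.0522) = 0.066 × 0.5908 = 0.0390 km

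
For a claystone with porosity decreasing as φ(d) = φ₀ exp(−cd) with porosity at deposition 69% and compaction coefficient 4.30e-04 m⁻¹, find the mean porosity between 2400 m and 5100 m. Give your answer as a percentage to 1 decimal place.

14.5%

Working in km (1 km = 1000 m; c in km⁻¹ = c in m⁻¹ × 1000):
⟨φ⟩ = (1/(d₂−d₁)) ∫ φ₀ e^(−cd) dd = φ₀·(e^(−c·d₁) − e^(−c·d₂)) / (c·(d₂−d₁))
e^(−0.43×2.4) = 0.3563; e^(−0.43×5.1) = 0.1116
⟨φ⟩ = 0.69 × (0.3563 − 0.1116) / (0.43 × 2.7) = 0.69 × 0.2108 = 0.1454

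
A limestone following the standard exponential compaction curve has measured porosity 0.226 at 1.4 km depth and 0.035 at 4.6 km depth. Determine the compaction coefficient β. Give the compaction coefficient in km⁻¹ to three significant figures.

0.583 km⁻¹

Athy: φ(d) = φ₀ e^(−βd) ⇒ φ₁/φ₂ = e^{β(d₂−d₁)} ⇒ β = ln(φ₁/φ₂)/(d₂−d₁)
β = ln(0.226/0.035) / (4.6 − 1.4) = ln(6.457) / 3.2 = 1.8652 / 3.2 = 0.5829 km⁻¹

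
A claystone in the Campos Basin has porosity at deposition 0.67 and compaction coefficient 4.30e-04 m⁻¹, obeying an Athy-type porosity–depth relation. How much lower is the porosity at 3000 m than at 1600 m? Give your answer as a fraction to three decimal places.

0.152

Working in km (1 km = 1000 m; β in km⁻¹ = β in m⁻¹ × 1000):
n(1.6) = 0.67·e^(−0.43×1.6) = 0.3367
n(3) = 0.67·e^(−0.43×3) = 0.1844
Δn = 0.3367 − 0.1844 = 0.1523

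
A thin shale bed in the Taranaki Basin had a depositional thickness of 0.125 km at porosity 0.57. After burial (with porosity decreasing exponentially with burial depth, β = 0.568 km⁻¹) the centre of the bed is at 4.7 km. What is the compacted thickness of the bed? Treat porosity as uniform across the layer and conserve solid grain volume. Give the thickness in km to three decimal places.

Porosity at 4.7 km: φ = 0.57·exp(−0.568×4.7) = 0.0395
Solid-volume conservation: h(1−φ) = h₀(1−φ₀) ⇒ h = h₀·(1−φ₀)/(1−φ)
h = 0.125 × (1 − 0.57)/(1 − 0.0395) = 0.125 × 0.4477 = 0.0560 km

0.056 km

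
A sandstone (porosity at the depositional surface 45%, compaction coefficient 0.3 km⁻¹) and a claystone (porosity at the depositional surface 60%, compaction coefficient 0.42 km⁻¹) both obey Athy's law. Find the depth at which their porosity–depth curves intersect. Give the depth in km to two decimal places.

2.40 km

Set φ₀ₐ e^(−βₐd) = φ₀ᵦ e^(−βᵦd) ⇒ ln(φ₀ₐ/φ₀ᵦ) = (βₐ − βᵦ)·d
d = ln(0.45/0.6) / (0.3 − 0.42) = -0.2877 / -0.12 = 2.397 km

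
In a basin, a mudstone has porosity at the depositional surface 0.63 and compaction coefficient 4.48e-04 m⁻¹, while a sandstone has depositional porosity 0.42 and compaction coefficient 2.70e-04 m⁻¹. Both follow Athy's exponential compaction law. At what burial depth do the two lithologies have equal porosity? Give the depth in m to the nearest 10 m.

Working in km (1 km = 1000 m; c in km⁻¹ = c in m⁻¹ × 1000):
Set n₀ₐ e^(−cₐZ) = n₀ᵦ e^(−cᵦZ) ⇒ ln(n₀ₐ/n₀ᵦ) = (cₐ − cᵦ)·Z
Z = ln(0.63/0.42) / (0.448 − 0.27) = 0.4055 / 0.178 = 2.278 km

2280 m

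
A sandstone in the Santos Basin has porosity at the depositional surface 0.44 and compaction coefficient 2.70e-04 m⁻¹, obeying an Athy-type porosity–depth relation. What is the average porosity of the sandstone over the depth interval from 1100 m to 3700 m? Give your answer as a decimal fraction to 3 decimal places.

Working in km (1 km = 1000 m; β in km⁻¹ = β in m⁻¹ × 1000):
⟨φ⟩ = (1/(z₂−z₁)) ∫ φ₀ e^(−βz) dz = φ₀·(e^(−β·z₁) − e^(−β·z₂)) / (β·(z₂−z₁))
e^(−0.27×1.1) = 0.7430; e^(−0.27×3.7) = 0.3682
⟨φ⟩ = 0.44 × (0.7430 − 0.3682) / (0.27 × 2.6) = 0.44 × 0.5339 = 0.2349

0.235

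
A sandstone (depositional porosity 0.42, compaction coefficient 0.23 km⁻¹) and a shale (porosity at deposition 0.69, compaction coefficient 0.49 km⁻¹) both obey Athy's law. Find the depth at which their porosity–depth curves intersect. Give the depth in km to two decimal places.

Set φ₀ₐ e^(−cₐZ) = φ₀ᵦ e^(−cᵦZ) ⇒ ln(φ₀ₐ/φ₀ᵦ) = (cₐ − cᵦ)·Z
Z = ln(0.42/0.69) / (0.23 − 0.49) = -0.4964 / -0.26 = 1.909 km

1.91 km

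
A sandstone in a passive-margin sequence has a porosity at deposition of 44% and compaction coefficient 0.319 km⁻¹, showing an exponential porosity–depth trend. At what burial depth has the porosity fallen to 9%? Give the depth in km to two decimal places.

4.97 km

Invert Athy's law: d = ln(phi₀/phi) / β
d = ln(0.44/0.09) / 0.319 = ln(4.889) / 0.319 = 1.5870 / 0.319 = 4.975 km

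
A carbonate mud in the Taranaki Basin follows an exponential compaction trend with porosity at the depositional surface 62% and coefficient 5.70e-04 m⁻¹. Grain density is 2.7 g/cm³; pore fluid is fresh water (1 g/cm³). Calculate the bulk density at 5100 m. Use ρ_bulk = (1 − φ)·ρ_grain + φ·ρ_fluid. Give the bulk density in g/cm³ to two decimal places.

Working in km (1 km = 1000 m; k in km⁻¹ = k in m⁻¹ × 1000):
Porosity at depth: n = 0.62·exp(−0.57×5.1) = 0.62×0.0546 = 0.0339
Bulk density: ρ_b = (1−n)ρ_g + n·ρ_f = 0.9661×2.7 + 0.0339×1
       = 2.609 + 0.034 = 2.642 g/cm³

2.64 g/cm³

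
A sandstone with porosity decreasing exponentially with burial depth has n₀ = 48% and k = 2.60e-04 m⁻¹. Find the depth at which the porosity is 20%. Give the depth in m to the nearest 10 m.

3370 m

Working in km (1 km = 1000 m; k in km⁻¹ = k in m⁻¹ × 1000):
Invert Athy's law: d = ln(n₀/n) / k
d = ln(0.48/0.2) / 0.26 = ln(2.4) / 0.26 = 0.8755 / 0.26 = 3.367 km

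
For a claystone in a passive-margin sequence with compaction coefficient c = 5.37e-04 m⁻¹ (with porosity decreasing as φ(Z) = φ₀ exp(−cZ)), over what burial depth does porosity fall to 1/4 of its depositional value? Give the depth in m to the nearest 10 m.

2580 m

Working in km (1 km = 1000 m; c in km⁻¹ = c in m⁻¹ × 1000):
φ/φ₀ = 1/4 ⇒ exp(−c·Z) = 1/4 ⇒ Z = ln(4) / c
Z = 1.3863 / 0.537 = 2.582 km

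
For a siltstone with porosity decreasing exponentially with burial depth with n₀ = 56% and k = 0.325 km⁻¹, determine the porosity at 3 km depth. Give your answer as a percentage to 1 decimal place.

n = n₀·exp(−k·Z) = 0.56 × exp(−0.325 × 3) = 0.56 × exp(−0.975)
  = 0.56 × 0.3772 = 0.2112

21.1%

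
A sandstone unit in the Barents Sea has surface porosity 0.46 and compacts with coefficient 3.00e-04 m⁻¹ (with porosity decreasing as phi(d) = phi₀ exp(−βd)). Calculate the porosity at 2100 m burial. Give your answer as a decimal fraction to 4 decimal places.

Working in km (1 km = 1000 m; β in km⁻¹ = β in m⁻¹ × 1000):
phi = phi₀·exp(−β·d) = 0.46 × exp(−0.3 × 2.1) = 0.46 × exp(−0.63)
  = 0.46 × 0.5326 = 0.2450

0.2450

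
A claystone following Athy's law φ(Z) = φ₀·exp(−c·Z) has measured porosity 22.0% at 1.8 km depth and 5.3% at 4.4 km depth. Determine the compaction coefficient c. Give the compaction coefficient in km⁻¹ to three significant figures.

0.547 km⁻¹

Athy: φ(Z) = φ₀ e^(−cZ) ⇒ φ₁/φ₂ = e^{c(Z₂−Z₁)} ⇒ c = ln(φ₁/φ₂)/(Z₂−Z₁)
c = ln(0.22/0.053) / (4.4 − 1.8) = ln(4.151) / 2.6 = 1.4233 / 2.6 = 0.5474 km⁻¹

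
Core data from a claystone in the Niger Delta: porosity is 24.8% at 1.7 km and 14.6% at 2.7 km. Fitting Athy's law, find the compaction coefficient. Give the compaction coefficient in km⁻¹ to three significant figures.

Athy: phi(d) = phi₀ e^(−kd) ⇒ phi₁/phi₂ = e^{k(d₂−d₁)} ⇒ k = ln(phi₁/phi₂)/(d₂−d₁)
k = ln(0.248/0.146) / (2.7 − 1.7) = ln(1.699) / 1 = 0.5298 / 1 = 0.5298 km⁻¹

0.530 km⁻¹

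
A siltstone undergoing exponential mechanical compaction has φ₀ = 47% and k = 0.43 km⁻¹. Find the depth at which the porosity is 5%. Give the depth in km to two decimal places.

5.21 km

Invert Athy's law: d = ln(φ₀/φ) / k
d = ln(0.47/0.05) / 0.43 = ln(9.4) / 0.43 = 2.2407 / 0.43 = 5.211 km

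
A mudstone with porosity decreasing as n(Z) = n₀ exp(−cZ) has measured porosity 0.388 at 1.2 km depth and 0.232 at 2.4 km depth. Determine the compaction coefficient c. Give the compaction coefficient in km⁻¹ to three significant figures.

Athy: n(Z) = n₀ e^(−cZ) ⇒ n₁/n₂ = e^{c(Z₂−Z₁)} ⇒ c = ln(n₁/n₂)/(Z₂−Z₁)
c = ln(0.388/0.232) / (2.4 − 1.2) = ln(1.672) / 1.2 = 0.5143 / 1.2 = 0.4286 km⁻¹

0.429 km⁻¹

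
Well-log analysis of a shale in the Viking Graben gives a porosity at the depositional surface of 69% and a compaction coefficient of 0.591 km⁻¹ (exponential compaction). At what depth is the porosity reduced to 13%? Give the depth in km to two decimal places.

2.82 km

Invert Athy's law: d = ln(φ₀/φ) / k
d = ln(0.69/0.13) / 0.591 = ln(5.308) / 0.591 = 1.6692 / 0.591 = 2.824 km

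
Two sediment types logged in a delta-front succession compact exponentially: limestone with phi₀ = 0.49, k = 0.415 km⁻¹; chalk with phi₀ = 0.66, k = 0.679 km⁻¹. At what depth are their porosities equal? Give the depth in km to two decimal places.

Set phi₀ₐ e^(−kₐd) = phi₀ᵦ e^(−kᵦd) ⇒ ln(phi₀ₐ/phi₀ᵦ) = (kₐ − kᵦ)·d
d = ln(0.49/0.66) / (0.415 − 0.679) = -0.2978 / -0.264 = 1.128 km

1.13 km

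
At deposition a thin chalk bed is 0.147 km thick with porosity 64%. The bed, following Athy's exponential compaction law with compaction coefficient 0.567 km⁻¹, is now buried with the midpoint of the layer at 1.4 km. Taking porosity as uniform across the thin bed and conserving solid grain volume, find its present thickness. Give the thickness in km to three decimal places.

Porosity at 1.4 km: φ = 0.64·exp(−0.567×1.4) = 0.2894
Solid-volume conservation: h(1−φ) = h₀(1−φ₀) ⇒ h = h₀·(1−φ₀)/(1−φ)
h = 0.147 × (1 − 0.64)/(1 − 0.2894) = 0.147 × 0.5066 = 0.0745 km

0.074 km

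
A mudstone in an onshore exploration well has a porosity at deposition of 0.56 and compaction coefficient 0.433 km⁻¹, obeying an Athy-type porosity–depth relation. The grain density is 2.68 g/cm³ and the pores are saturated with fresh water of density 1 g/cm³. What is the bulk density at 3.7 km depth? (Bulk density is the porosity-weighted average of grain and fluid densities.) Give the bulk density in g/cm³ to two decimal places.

Porosity at depth: phi = 0.56·exp(−0.433×3.7) = 0.56×0.2015 = 0.1128
Bulk density: ρ_b = (1−phi)ρ_g + phi·ρ_f = 0.8872×2.68 + 0.1128×1
       = 2.378 + 0.113 = 2.490 g/cm³

2.49 g/cm³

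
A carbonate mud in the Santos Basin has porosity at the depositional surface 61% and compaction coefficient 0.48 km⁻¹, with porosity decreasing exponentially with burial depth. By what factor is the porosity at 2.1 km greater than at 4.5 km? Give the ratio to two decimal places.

n(d₁)/n(d₂) = e^(−c·d₁)/e^(−c·d₂) = e^{c(d₂−d₁)}
= exp(0.48 × 2.4) = exp(1.152) = 3.1645

3.16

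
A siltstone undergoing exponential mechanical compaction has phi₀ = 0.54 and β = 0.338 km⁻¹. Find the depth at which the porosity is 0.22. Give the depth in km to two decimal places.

Invert Athy's law: d = ln(phi₀/phi) / β
d = ln(0.54/0.22) / 0.338 = ln(2.455) / 0.338 = 0.8979 / 0.338 = 2.657 km

2.66 km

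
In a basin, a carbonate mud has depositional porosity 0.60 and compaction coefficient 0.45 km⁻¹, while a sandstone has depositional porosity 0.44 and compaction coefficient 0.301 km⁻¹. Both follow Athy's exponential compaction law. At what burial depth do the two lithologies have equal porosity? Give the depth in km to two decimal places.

2.08 km

Set φ₀ₐ e^(−cₐZ) = φ₀ᵦ e^(−cᵦZ) ⇒ ln(φ₀ₐ/φ₀ᵦ) = (cₐ − cᵦ)·Z
Z = ln(0.6/0.44) / (0.45 − 0.301) = 0.3102 / 0.149 = 2.082 km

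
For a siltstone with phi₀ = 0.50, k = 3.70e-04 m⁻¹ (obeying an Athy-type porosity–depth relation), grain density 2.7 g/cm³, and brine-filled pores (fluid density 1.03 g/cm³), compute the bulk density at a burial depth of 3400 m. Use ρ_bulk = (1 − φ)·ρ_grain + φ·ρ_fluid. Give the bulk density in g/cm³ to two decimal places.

Working in km (1 km = 1000 m; k in km⁻¹ = k in m⁻¹ × 1000):
Porosity at depth: phi = 0.5·exp(−0.37×3.4) = 0.5×0.2842 = 0.1421
Bulk density: ρ_b = (1−phi)ρ_g + phi·ρ_f = 0.8579×2.7 + 0.1421×1.03
       = 2.316 + 0.146 = 2.463 g/cm³

2.46 g/cm³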